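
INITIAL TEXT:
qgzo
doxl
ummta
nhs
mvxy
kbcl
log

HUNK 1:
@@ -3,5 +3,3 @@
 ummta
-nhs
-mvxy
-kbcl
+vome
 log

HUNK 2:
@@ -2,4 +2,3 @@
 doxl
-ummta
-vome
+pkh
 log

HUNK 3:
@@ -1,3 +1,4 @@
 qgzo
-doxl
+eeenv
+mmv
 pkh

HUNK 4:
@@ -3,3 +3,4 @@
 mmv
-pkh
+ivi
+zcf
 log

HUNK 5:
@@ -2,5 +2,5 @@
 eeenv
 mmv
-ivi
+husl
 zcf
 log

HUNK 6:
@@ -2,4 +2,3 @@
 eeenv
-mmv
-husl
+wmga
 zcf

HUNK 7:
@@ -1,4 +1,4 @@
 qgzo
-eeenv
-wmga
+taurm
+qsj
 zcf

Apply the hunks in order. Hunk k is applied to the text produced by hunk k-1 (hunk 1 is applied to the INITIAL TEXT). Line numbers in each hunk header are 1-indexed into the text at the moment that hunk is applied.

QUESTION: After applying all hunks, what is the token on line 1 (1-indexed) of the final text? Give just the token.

Hunk 1: at line 3 remove [nhs,mvxy,kbcl] add [vome] -> 5 lines: qgzo doxl ummta vome log
Hunk 2: at line 2 remove [ummta,vome] add [pkh] -> 4 lines: qgzo doxl pkh log
Hunk 3: at line 1 remove [doxl] add [eeenv,mmv] -> 5 lines: qgzo eeenv mmv pkh log
Hunk 4: at line 3 remove [pkh] add [ivi,zcf] -> 6 lines: qgzo eeenv mmv ivi zcf log
Hunk 5: at line 2 remove [ivi] add [husl] -> 6 lines: qgzo eeenv mmv husl zcf log
Hunk 6: at line 2 remove [mmv,husl] add [wmga] -> 5 lines: qgzo eeenv wmga zcf log
Hunk 7: at line 1 remove [eeenv,wmga] add [taurm,qsj] -> 5 lines: qgzo taurm qsj zcf log
Final line 1: qgzo

Answer: qgzo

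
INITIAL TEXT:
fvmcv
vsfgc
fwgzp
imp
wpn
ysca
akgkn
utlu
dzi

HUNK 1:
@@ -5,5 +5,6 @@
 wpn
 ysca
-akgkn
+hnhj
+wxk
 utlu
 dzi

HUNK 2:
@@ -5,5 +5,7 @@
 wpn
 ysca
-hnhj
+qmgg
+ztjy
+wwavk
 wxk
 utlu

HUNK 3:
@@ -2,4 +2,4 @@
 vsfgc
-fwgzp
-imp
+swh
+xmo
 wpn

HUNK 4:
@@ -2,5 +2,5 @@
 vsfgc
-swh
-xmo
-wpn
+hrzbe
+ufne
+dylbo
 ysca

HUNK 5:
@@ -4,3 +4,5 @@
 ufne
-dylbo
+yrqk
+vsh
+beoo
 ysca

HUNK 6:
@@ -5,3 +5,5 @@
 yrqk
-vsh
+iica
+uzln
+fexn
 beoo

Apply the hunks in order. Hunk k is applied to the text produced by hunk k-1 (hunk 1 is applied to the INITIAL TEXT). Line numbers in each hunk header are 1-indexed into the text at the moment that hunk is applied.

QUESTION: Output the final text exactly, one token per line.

Answer: fvmcv
vsfgc
hrzbe
ufne
yrqk
iica
uzln
fexn
beoo
ysca
qmgg
ztjy
wwavk
wxk
utlu
dzi

Derivation:
Hunk 1: at line 5 remove [akgkn] add [hnhj,wxk] -> 10 lines: fvmcv vsfgc fwgzp imp wpn ysca hnhj wxk utlu dzi
Hunk 2: at line 5 remove [hnhj] add [qmgg,ztjy,wwavk] -> 12 lines: fvmcv vsfgc fwgzp imp wpn ysca qmgg ztjy wwavk wxk utlu dzi
Hunk 3: at line 2 remove [fwgzp,imp] add [swh,xmo] -> 12 lines: fvmcv vsfgc swh xmo wpn ysca qmgg ztjy wwavk wxk utlu dzi
Hunk 4: at line 2 remove [swh,xmo,wpn] add [hrzbe,ufne,dylbo] -> 12 lines: fvmcv vsfgc hrzbe ufne dylbo ysca qmgg ztjy wwavk wxk utlu dzi
Hunk 5: at line 4 remove [dylbo] add [yrqk,vsh,beoo] -> 14 lines: fvmcv vsfgc hrzbe ufne yrqk vsh beoo ysca qmgg ztjy wwavk wxk utlu dzi
Hunk 6: at line 5 remove [vsh] add [iica,uzln,fexn] -> 16 lines: fvmcv vsfgc hrzbe ufne yrqk iica uzln fexn beoo ysca qmgg ztjy wwavk wxk utlu dzi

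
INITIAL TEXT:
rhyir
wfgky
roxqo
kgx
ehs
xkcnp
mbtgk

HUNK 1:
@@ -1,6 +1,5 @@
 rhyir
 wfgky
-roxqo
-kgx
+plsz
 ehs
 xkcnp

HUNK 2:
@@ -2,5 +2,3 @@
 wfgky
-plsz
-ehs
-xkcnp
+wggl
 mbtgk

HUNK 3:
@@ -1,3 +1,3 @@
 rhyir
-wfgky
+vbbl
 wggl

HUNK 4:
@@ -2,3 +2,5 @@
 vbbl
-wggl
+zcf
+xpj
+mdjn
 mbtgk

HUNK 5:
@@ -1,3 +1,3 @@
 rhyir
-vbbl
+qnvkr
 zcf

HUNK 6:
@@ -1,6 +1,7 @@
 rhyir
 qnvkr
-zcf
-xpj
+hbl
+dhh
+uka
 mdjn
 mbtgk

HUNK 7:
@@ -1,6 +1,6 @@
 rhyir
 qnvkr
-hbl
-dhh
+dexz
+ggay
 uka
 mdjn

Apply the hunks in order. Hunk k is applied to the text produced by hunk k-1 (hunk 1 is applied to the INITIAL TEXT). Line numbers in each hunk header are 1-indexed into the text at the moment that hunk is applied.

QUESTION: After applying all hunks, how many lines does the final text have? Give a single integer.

Answer: 7

Derivation:
Hunk 1: at line 1 remove [roxqo,kgx] add [plsz] -> 6 lines: rhyir wfgky plsz ehs xkcnp mbtgk
Hunk 2: at line 2 remove [plsz,ehs,xkcnp] add [wggl] -> 4 lines: rhyir wfgky wggl mbtgk
Hunk 3: at line 1 remove [wfgky] add [vbbl] -> 4 lines: rhyir vbbl wggl mbtgk
Hunk 4: at line 2 remove [wggl] add [zcf,xpj,mdjn] -> 6 lines: rhyir vbbl zcf xpj mdjn mbtgk
Hunk 5: at line 1 remove [vbbl] add [qnvkr] -> 6 lines: rhyir qnvkr zcf xpj mdjn mbtgk
Hunk 6: at line 1 remove [zcf,xpj] add [hbl,dhh,uka] -> 7 lines: rhyir qnvkr hbl dhh uka mdjn mbtgk
Hunk 7: at line 1 remove [hbl,dhh] add [dexz,ggay] -> 7 lines: rhyir qnvkr dexz ggay uka mdjn mbtgk
Final line count: 7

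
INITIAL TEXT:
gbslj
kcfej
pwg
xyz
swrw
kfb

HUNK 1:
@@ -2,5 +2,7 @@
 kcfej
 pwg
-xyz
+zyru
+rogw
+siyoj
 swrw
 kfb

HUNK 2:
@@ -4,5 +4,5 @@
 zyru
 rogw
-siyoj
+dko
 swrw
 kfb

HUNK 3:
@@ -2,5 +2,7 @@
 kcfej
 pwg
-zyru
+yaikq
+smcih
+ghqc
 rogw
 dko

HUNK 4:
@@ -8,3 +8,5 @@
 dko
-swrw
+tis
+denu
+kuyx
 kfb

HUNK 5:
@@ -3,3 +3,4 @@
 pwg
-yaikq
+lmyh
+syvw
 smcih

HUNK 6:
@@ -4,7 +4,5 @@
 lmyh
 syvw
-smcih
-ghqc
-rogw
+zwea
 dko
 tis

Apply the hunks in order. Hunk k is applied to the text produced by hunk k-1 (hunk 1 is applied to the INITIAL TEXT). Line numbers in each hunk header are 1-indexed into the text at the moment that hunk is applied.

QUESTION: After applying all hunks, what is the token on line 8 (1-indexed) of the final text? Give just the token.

Hunk 1: at line 2 remove [xyz] add [zyru,rogw,siyoj] -> 8 lines: gbslj kcfej pwg zyru rogw siyoj swrw kfb
Hunk 2: at line 4 remove [siyoj] add [dko] -> 8 lines: gbslj kcfej pwg zyru rogw dko swrw kfb
Hunk 3: at line 2 remove [zyru] add [yaikq,smcih,ghqc] -> 10 lines: gbslj kcfej pwg yaikq smcih ghqc rogw dko swrw kfb
Hunk 4: at line 8 remove [swrw] add [tis,denu,kuyx] -> 12 lines: gbslj kcfej pwg yaikq smcih ghqc rogw dko tis denu kuyx kfb
Hunk 5: at line 3 remove [yaikq] add [lmyh,syvw] -> 13 lines: gbslj kcfej pwg lmyh syvw smcih ghqc rogw dko tis denu kuyx kfb
Hunk 6: at line 4 remove [smcih,ghqc,rogw] add [zwea] -> 11 lines: gbslj kcfej pwg lmyh syvw zwea dko tis denu kuyx kfb
Final line 8: tis

Answer: tis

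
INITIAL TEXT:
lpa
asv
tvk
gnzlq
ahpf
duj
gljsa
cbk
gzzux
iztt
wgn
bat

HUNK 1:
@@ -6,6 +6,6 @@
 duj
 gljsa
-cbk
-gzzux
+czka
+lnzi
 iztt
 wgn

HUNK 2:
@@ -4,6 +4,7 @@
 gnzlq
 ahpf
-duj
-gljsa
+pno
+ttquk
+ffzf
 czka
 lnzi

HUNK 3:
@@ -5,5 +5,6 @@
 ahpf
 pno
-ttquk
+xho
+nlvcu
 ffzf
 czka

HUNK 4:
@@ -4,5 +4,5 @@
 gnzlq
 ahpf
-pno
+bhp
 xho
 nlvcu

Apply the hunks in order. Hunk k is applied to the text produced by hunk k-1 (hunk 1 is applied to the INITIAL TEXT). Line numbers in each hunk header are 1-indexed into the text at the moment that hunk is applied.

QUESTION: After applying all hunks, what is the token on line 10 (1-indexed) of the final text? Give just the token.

Hunk 1: at line 6 remove [cbk,gzzux] add [czka,lnzi] -> 12 lines: lpa asv tvk gnzlq ahpf duj gljsa czka lnzi iztt wgn bat
Hunk 2: at line 4 remove [duj,gljsa] add [pno,ttquk,ffzf] -> 13 lines: lpa asv tvk gnzlq ahpf pno ttquk ffzf czka lnzi iztt wgn bat
Hunk 3: at line 5 remove [ttquk] add [xho,nlvcu] -> 14 lines: lpa asv tvk gnzlq ahpf pno xho nlvcu ffzf czka lnzi iztt wgn bat
Hunk 4: at line 4 remove [pno] add [bhp] -> 14 lines: lpa asv tvk gnzlq ahpf bhp xho nlvcu ffzf czka lnzi iztt wgn bat
Final line 10: czka

Answer: czka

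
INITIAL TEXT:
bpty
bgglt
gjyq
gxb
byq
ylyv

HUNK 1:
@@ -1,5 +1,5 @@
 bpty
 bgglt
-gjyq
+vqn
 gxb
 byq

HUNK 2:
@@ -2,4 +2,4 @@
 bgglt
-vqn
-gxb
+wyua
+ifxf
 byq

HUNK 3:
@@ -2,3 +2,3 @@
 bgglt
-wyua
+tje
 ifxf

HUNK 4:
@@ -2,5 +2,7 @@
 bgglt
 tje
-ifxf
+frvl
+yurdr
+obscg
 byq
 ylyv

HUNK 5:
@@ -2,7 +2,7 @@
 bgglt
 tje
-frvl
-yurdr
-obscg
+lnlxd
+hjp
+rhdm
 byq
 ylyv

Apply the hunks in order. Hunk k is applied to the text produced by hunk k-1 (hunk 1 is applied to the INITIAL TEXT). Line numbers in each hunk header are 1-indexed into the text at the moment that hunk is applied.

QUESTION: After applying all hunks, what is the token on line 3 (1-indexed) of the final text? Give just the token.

Hunk 1: at line 1 remove [gjyq] add [vqn] -> 6 lines: bpty bgglt vqn gxb byq ylyv
Hunk 2: at line 2 remove [vqn,gxb] add [wyua,ifxf] -> 6 lines: bpty bgglt wyua ifxf byq ylyv
Hunk 3: at line 2 remove [wyua] add [tje] -> 6 lines: bpty bgglt tje ifxf byq ylyv
Hunk 4: at line 2 remove [ifxf] add [frvl,yurdr,obscg] -> 8 lines: bpty bgglt tje frvl yurdr obscg byq ylyv
Hunk 5: at line 2 remove [frvl,yurdr,obscg] add [lnlxd,hjp,rhdm] -> 8 lines: bpty bgglt tje lnlxd hjp rhdm byq ylyv
Final line 3: tje

Answer: tje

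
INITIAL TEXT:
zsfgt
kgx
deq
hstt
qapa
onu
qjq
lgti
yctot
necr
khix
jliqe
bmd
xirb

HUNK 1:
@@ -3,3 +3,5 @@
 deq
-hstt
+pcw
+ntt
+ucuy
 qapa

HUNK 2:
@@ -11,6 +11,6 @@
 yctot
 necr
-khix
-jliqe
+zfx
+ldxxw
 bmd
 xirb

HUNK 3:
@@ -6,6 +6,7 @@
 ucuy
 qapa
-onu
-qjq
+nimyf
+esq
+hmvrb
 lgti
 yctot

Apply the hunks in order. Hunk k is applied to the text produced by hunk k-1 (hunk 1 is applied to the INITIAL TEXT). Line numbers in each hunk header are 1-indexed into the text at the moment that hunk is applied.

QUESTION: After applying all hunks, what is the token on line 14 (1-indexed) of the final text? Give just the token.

Answer: zfx

Derivation:
Hunk 1: at line 3 remove [hstt] add [pcw,ntt,ucuy] -> 16 lines: zsfgt kgx deq pcw ntt ucuy qapa onu qjq lgti yctot necr khix jliqe bmd xirb
Hunk 2: at line 11 remove [khix,jliqe] add [zfx,ldxxw] -> 16 lines: zsfgt kgx deq pcw ntt ucuy qapa onu qjq lgti yctot necr zfx ldxxw bmd xirb
Hunk 3: at line 6 remove [onu,qjq] add [nimyf,esq,hmvrb] -> 17 lines: zsfgt kgx deq pcw ntt ucuy qapa nimyf esq hmvrb lgti yctot necr zfx ldxxw bmd xirb
Final line 14: zfx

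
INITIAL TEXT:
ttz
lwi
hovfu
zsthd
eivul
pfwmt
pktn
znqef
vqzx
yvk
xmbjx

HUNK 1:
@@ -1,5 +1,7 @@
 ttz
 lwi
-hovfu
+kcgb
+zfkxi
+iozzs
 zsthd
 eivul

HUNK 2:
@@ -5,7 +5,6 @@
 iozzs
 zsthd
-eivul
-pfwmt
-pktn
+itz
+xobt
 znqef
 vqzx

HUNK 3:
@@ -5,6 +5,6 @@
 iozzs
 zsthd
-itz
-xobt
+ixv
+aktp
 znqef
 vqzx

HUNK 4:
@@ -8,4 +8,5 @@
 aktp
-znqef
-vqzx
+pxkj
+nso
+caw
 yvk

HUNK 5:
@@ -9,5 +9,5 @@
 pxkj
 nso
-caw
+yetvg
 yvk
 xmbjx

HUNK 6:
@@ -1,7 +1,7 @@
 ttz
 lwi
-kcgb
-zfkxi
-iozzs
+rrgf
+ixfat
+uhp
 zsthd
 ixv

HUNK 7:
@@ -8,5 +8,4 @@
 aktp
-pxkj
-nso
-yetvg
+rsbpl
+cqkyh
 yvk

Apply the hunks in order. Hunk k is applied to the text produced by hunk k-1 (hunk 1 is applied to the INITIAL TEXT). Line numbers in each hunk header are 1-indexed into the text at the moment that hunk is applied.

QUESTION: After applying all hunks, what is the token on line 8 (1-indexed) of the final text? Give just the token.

Hunk 1: at line 1 remove [hovfu] add [kcgb,zfkxi,iozzs] -> 13 lines: ttz lwi kcgb zfkxi iozzs zsthd eivul pfwmt pktn znqef vqzx yvk xmbjx
Hunk 2: at line 5 remove [eivul,pfwmt,pktn] add [itz,xobt] -> 12 lines: ttz lwi kcgb zfkxi iozzs zsthd itz xobt znqef vqzx yvk xmbjx
Hunk 3: at line 5 remove [itz,xobt] add [ixv,aktp] -> 12 lines: ttz lwi kcgb zfkxi iozzs zsthd ixv aktp znqef vqzx yvk xmbjx
Hunk 4: at line 8 remove [znqef,vqzx] add [pxkj,nso,caw] -> 13 lines: ttz lwi kcgb zfkxi iozzs zsthd ixv aktp pxkj nso caw yvk xmbjx
Hunk 5: at line 9 remove [caw] add [yetvg] -> 13 lines: ttz lwi kcgb zfkxi iozzs zsthd ixv aktp pxkj nso yetvg yvk xmbjx
Hunk 6: at line 1 remove [kcgb,zfkxi,iozzs] add [rrgf,ixfat,uhp] -> 13 lines: ttz lwi rrgf ixfat uhp zsthd ixv aktp pxkj nso yetvg yvk xmbjx
Hunk 7: at line 8 remove [pxkj,nso,yetvg] add [rsbpl,cqkyh] -> 12 lines: ttz lwi rrgf ixfat uhp zsthd ixv aktp rsbpl cqkyh yvk xmbjx
Final line 8: aktp

Answer: aktp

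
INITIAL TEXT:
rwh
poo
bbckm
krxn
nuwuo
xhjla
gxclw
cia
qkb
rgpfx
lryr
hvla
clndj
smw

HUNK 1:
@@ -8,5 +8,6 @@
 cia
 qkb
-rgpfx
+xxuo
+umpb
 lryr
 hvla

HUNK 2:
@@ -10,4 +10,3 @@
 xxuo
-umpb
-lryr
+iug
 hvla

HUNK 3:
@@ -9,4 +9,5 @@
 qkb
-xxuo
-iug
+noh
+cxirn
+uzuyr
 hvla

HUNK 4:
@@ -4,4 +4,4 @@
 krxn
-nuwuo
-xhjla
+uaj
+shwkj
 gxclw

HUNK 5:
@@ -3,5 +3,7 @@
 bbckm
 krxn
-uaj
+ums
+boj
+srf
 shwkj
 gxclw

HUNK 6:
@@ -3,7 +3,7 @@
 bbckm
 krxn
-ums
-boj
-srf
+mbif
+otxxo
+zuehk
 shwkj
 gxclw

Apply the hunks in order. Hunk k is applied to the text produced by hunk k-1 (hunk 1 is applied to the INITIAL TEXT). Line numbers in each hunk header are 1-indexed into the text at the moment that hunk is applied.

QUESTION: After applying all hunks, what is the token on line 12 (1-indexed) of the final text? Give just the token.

Answer: noh

Derivation:
Hunk 1: at line 8 remove [rgpfx] add [xxuo,umpb] -> 15 lines: rwh poo bbckm krxn nuwuo xhjla gxclw cia qkb xxuo umpb lryr hvla clndj smw
Hunk 2: at line 10 remove [umpb,lryr] add [iug] -> 14 lines: rwh poo bbckm krxn nuwuo xhjla gxclw cia qkb xxuo iug hvla clndj smw
Hunk 3: at line 9 remove [xxuo,iug] add [noh,cxirn,uzuyr] -> 15 lines: rwh poo bbckm krxn nuwuo xhjla gxclw cia qkb noh cxirn uzuyr hvla clndj smw
Hunk 4: at line 4 remove [nuwuo,xhjla] add [uaj,shwkj] -> 15 lines: rwh poo bbckm krxn uaj shwkj gxclw cia qkb noh cxirn uzuyr hvla clndj smw
Hunk 5: at line 3 remove [uaj] add [ums,boj,srf] -> 17 lines: rwh poo bbckm krxn ums boj srf shwkj gxclw cia qkb noh cxirn uzuyr hvla clndj smw
Hunk 6: at line 3 remove [ums,boj,srf] add [mbif,otxxo,zuehk] -> 17 lines: rwh poo bbckm krxn mbif otxxo zuehk shwkj gxclw cia qkb noh cxirn uzuyr hvla clndj smw
Final line 12: noh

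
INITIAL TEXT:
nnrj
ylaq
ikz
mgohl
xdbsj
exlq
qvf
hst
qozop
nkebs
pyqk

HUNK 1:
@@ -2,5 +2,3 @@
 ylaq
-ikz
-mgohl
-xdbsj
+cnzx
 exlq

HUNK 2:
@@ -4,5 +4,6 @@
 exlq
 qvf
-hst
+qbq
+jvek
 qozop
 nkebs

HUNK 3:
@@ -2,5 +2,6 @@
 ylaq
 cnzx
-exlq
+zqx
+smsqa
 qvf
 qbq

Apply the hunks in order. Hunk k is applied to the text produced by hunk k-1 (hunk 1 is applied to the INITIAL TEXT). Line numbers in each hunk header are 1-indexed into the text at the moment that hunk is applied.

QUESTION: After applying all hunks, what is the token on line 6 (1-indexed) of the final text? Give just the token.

Hunk 1: at line 2 remove [ikz,mgohl,xdbsj] add [cnzx] -> 9 lines: nnrj ylaq cnzx exlq qvf hst qozop nkebs pyqk
Hunk 2: at line 4 remove [hst] add [qbq,jvek] -> 10 lines: nnrj ylaq cnzx exlq qvf qbq jvek qozop nkebs pyqk
Hunk 3: at line 2 remove [exlq] add [zqx,smsqa] -> 11 lines: nnrj ylaq cnzx zqx smsqa qvf qbq jvek qozop nkebs pyqk
Final line 6: qvf

Answer: qvf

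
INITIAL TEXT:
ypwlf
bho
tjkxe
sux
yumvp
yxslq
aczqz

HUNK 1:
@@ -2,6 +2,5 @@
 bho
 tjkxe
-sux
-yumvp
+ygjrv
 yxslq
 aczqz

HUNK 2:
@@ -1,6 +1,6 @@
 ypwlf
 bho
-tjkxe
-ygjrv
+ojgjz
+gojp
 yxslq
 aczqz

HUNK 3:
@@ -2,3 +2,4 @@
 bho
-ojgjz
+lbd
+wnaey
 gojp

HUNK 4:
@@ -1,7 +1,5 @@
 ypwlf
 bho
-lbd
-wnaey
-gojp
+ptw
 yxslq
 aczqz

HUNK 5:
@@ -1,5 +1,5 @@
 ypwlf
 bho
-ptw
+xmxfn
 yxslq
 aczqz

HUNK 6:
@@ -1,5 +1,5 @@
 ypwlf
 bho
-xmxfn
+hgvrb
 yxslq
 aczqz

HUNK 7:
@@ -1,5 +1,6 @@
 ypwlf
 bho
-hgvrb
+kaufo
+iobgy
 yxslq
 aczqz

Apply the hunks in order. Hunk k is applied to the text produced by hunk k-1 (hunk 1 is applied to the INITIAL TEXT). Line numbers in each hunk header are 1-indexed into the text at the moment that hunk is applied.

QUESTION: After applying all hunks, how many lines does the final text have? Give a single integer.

Hunk 1: at line 2 remove [sux,yumvp] add [ygjrv] -> 6 lines: ypwlf bho tjkxe ygjrv yxslq aczqz
Hunk 2: at line 1 remove [tjkxe,ygjrv] add [ojgjz,gojp] -> 6 lines: ypwlf bho ojgjz gojp yxslq aczqz
Hunk 3: at line 2 remove [ojgjz] add [lbd,wnaey] -> 7 lines: ypwlf bho lbd wnaey gojp yxslq aczqz
Hunk 4: at line 1 remove [lbd,wnaey,gojp] add [ptw] -> 5 lines: ypwlf bho ptw yxslq aczqz
Hunk 5: at line 1 remove [ptw] add [xmxfn] -> 5 lines: ypwlf bho xmxfn yxslq aczqz
Hunk 6: at line 1 remove [xmxfn] add [hgvrb] -> 5 lines: ypwlf bho hgvrb yxslq aczqz
Hunk 7: at line 1 remove [hgvrb] add [kaufo,iobgy] -> 6 lines: ypwlf bho kaufo iobgy yxslq aczqz
Final line count: 6

Answer: 6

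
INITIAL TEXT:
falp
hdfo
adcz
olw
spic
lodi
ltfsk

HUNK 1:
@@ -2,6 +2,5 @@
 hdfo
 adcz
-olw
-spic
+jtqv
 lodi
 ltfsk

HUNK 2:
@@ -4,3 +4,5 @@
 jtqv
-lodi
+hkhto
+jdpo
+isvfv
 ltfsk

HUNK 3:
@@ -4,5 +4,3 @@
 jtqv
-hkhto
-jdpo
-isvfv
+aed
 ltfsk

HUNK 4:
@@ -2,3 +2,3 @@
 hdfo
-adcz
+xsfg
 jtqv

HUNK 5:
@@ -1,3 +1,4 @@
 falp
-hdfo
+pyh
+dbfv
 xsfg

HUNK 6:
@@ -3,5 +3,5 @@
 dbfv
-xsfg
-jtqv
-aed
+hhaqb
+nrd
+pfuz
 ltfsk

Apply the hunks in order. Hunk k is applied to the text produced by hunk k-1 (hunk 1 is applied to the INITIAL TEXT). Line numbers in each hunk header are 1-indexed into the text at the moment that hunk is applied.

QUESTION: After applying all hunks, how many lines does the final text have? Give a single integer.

Answer: 7

Derivation:
Hunk 1: at line 2 remove [olw,spic] add [jtqv] -> 6 lines: falp hdfo adcz jtqv lodi ltfsk
Hunk 2: at line 4 remove [lodi] add [hkhto,jdpo,isvfv] -> 8 lines: falp hdfo adcz jtqv hkhto jdpo isvfv ltfsk
Hunk 3: at line 4 remove [hkhto,jdpo,isvfv] add [aed] -> 6 lines: falp hdfo adcz jtqv aed ltfsk
Hunk 4: at line 2 remove [adcz] add [xsfg] -> 6 lines: falp hdfo xsfg jtqv aed ltfsk
Hunk 5: at line 1 remove [hdfo] add [pyh,dbfv] -> 7 lines: falp pyh dbfv xsfg jtqv aed ltfsk
Hunk 6: at line 3 remove [xsfg,jtqv,aed] add [hhaqb,nrd,pfuz] -> 7 lines: falp pyh dbfv hhaqb nrd pfuz ltfsk
Final line count: 7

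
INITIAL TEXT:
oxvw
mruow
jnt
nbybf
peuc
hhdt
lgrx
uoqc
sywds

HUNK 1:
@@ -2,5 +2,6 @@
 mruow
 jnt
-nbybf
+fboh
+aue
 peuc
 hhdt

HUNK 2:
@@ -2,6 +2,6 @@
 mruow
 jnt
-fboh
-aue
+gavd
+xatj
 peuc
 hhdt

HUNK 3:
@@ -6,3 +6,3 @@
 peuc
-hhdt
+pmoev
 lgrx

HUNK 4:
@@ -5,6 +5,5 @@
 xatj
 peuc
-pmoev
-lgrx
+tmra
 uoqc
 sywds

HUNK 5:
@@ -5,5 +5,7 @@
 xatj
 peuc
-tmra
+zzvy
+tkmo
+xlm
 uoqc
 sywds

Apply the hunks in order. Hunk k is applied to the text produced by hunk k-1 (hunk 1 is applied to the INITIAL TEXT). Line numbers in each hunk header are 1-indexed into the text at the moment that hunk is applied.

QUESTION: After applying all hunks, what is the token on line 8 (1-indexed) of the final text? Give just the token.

Hunk 1: at line 2 remove [nbybf] add [fboh,aue] -> 10 lines: oxvw mruow jnt fboh aue peuc hhdt lgrx uoqc sywds
Hunk 2: at line 2 remove [fboh,aue] add [gavd,xatj] -> 10 lines: oxvw mruow jnt gavd xatj peuc hhdt lgrx uoqc sywds
Hunk 3: at line 6 remove [hhdt] add [pmoev] -> 10 lines: oxvw mruow jnt gavd xatj peuc pmoev lgrx uoqc sywds
Hunk 4: at line 5 remove [pmoev,lgrx] add [tmra] -> 9 lines: oxvw mruow jnt gavd xatj peuc tmra uoqc sywds
Hunk 5: at line 5 remove [tmra] add [zzvy,tkmo,xlm] -> 11 lines: oxvw mruow jnt gavd xatj peuc zzvy tkmo xlm uoqc sywds
Final line 8: tkmo

Answer: tkmo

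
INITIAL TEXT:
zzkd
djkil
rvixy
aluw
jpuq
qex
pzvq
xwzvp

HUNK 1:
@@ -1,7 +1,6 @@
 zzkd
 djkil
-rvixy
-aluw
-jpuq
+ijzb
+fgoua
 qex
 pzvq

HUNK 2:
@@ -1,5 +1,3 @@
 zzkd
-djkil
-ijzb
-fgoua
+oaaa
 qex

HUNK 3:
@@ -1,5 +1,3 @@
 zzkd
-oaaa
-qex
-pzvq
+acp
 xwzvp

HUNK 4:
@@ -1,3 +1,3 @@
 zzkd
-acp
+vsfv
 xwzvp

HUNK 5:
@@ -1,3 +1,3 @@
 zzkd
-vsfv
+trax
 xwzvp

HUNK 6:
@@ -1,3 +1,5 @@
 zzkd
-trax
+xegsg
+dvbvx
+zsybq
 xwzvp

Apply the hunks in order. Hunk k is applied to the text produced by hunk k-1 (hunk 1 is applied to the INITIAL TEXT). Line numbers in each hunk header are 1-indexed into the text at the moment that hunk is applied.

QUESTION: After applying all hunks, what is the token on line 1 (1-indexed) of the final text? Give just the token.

Answer: zzkd

Derivation:
Hunk 1: at line 1 remove [rvixy,aluw,jpuq] add [ijzb,fgoua] -> 7 lines: zzkd djkil ijzb fgoua qex pzvq xwzvp
Hunk 2: at line 1 remove [djkil,ijzb,fgoua] add [oaaa] -> 5 lines: zzkd oaaa qex pzvq xwzvp
Hunk 3: at line 1 remove [oaaa,qex,pzvq] add [acp] -> 3 lines: zzkd acp xwzvp
Hunk 4: at line 1 remove [acp] add [vsfv] -> 3 lines: zzkd vsfv xwzvp
Hunk 5: at line 1 remove [vsfv] add [trax] -> 3 lines: zzkd trax xwzvp
Hunk 6: at line 1 remove [trax] add [xegsg,dvbvx,zsybq] -> 5 lines: zzkd xegsg dvbvx zsybq xwzvp
Final line 1: zzkd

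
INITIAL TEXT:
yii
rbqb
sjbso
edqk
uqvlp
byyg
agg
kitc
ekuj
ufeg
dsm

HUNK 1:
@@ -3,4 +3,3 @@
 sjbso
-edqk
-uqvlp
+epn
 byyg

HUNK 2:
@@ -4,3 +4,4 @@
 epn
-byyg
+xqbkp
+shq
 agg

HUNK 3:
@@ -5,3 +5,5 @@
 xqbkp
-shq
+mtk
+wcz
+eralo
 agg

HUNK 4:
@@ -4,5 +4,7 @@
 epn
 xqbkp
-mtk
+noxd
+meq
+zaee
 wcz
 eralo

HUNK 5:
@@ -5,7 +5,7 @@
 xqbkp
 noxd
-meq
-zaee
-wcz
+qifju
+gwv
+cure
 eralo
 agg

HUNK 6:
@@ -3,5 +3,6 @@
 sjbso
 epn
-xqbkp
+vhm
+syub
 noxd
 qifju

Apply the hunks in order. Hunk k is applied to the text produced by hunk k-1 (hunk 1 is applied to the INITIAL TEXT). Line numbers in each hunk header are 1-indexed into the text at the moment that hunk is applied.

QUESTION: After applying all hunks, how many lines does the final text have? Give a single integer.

Answer: 16

Derivation:
Hunk 1: at line 3 remove [edqk,uqvlp] add [epn] -> 10 lines: yii rbqb sjbso epn byyg agg kitc ekuj ufeg dsm
Hunk 2: at line 4 remove [byyg] add [xqbkp,shq] -> 11 lines: yii rbqb sjbso epn xqbkp shq agg kitc ekuj ufeg dsm
Hunk 3: at line 5 remove [shq] add [mtk,wcz,eralo] -> 13 lines: yii rbqb sjbso epn xqbkp mtk wcz eralo agg kitc ekuj ufeg dsm
Hunk 4: at line 4 remove [mtk] add [noxd,meq,zaee] -> 15 lines: yii rbqb sjbso epn xqbkp noxd meq zaee wcz eralo agg kitc ekuj ufeg dsm
Hunk 5: at line 5 remove [meq,zaee,wcz] add [qifju,gwv,cure] -> 15 lines: yii rbqb sjbso epn xqbkp noxd qifju gwv cure eralo agg kitc ekuj ufeg dsm
Hunk 6: at line 3 remove [xqbkp] add [vhm,syub] -> 16 lines: yii rbqb sjbso epn vhm syub noxd qifju gwv cure eralo agg kitc ekuj ufeg dsm
Final line count: 16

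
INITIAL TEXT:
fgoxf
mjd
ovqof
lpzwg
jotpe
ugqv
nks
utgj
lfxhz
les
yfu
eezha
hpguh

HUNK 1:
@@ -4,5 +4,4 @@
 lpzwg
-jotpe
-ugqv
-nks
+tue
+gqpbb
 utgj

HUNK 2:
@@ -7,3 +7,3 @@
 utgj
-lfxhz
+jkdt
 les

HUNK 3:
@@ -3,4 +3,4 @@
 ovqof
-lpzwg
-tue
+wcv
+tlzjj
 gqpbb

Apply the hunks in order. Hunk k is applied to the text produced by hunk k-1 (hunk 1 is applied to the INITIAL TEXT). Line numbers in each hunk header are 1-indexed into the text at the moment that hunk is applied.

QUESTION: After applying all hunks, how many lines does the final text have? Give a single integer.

Hunk 1: at line 4 remove [jotpe,ugqv,nks] add [tue,gqpbb] -> 12 lines: fgoxf mjd ovqof lpzwg tue gqpbb utgj lfxhz les yfu eezha hpguh
Hunk 2: at line 7 remove [lfxhz] add [jkdt] -> 12 lines: fgoxf mjd ovqof lpzwg tue gqpbb utgj jkdt les yfu eezha hpguh
Hunk 3: at line 3 remove [lpzwg,tue] add [wcv,tlzjj] -> 12 lines: fgoxf mjd ovqof wcv tlzjj gqpbb utgj jkdt les yfu eezha hpguh
Final line count: 12

Answer: 12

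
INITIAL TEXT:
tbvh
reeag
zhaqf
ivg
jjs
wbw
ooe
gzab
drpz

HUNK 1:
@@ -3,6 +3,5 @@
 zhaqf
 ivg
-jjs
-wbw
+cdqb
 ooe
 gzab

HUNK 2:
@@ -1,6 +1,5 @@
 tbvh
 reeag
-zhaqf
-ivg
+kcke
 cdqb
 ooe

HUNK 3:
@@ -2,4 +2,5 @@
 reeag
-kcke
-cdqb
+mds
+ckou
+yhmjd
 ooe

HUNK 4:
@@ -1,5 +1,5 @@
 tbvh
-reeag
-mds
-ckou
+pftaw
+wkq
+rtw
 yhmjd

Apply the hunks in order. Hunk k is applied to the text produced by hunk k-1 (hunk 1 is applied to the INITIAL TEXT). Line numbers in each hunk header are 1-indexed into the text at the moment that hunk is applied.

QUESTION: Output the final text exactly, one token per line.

Hunk 1: at line 3 remove [jjs,wbw] add [cdqb] -> 8 lines: tbvh reeag zhaqf ivg cdqb ooe gzab drpz
Hunk 2: at line 1 remove [zhaqf,ivg] add [kcke] -> 7 lines: tbvh reeag kcke cdqb ooe gzab drpz
Hunk 3: at line 2 remove [kcke,cdqb] add [mds,ckou,yhmjd] -> 8 lines: tbvh reeag mds ckou yhmjd ooe gzab drpz
Hunk 4: at line 1 remove [reeag,mds,ckou] add [pftaw,wkq,rtw] -> 8 lines: tbvh pftaw wkq rtw yhmjd ooe gzab drpz

Answer: tbvh
pftaw
wkq
rtw
yhmjd
ooe
gzab
drpz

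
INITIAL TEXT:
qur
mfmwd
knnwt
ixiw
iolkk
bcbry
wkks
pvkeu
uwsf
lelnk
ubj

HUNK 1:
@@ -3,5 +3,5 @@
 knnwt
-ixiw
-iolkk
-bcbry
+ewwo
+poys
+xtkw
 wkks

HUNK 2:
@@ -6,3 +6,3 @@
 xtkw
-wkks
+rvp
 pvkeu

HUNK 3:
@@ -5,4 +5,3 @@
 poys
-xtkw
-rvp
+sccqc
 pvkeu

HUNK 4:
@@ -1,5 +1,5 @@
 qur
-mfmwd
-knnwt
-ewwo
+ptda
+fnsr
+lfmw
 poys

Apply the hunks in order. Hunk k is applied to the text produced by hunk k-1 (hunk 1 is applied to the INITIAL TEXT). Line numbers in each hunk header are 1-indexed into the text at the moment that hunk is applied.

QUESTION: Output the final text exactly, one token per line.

Answer: qur
ptda
fnsr
lfmw
poys
sccqc
pvkeu
uwsf
lelnk
ubj

Derivation:
Hunk 1: at line 3 remove [ixiw,iolkk,bcbry] add [ewwo,poys,xtkw] -> 11 lines: qur mfmwd knnwt ewwo poys xtkw wkks pvkeu uwsf lelnk ubj
Hunk 2: at line 6 remove [wkks] add [rvp] -> 11 lines: qur mfmwd knnwt ewwo poys xtkw rvp pvkeu uwsf lelnk ubj
Hunk 3: at line 5 remove [xtkw,rvp] add [sccqc] -> 10 lines: qur mfmwd knnwt ewwo poys sccqc pvkeu uwsf lelnk ubj
Hunk 4: at line 1 remove [mfmwd,knnwt,ewwo] add [ptda,fnsr,lfmw] -> 10 lines: qur ptda fnsr lfmw poys sccqc pvkeu uwsf lelnk ubj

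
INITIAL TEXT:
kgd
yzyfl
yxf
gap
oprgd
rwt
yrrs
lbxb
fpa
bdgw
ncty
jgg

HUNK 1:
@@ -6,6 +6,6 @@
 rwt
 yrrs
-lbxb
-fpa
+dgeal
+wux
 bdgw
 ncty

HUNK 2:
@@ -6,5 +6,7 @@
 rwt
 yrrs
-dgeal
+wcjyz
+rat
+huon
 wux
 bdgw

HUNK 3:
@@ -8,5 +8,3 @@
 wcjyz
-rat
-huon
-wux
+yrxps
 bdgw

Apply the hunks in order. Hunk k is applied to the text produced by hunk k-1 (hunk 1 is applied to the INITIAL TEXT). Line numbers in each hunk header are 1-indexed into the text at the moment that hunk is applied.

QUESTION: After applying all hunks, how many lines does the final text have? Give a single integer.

Hunk 1: at line 6 remove [lbxb,fpa] add [dgeal,wux] -> 12 lines: kgd yzyfl yxf gap oprgd rwt yrrs dgeal wux bdgw ncty jgg
Hunk 2: at line 6 remove [dgeal] add [wcjyz,rat,huon] -> 14 lines: kgd yzyfl yxf gap oprgd rwt yrrs wcjyz rat huon wux bdgw ncty jgg
Hunk 3: at line 8 remove [rat,huon,wux] add [yrxps] -> 12 lines: kgd yzyfl yxf gap oprgd rwt yrrs wcjyz yrxps bdgw ncty jgg
Final line count: 12

Answer: 12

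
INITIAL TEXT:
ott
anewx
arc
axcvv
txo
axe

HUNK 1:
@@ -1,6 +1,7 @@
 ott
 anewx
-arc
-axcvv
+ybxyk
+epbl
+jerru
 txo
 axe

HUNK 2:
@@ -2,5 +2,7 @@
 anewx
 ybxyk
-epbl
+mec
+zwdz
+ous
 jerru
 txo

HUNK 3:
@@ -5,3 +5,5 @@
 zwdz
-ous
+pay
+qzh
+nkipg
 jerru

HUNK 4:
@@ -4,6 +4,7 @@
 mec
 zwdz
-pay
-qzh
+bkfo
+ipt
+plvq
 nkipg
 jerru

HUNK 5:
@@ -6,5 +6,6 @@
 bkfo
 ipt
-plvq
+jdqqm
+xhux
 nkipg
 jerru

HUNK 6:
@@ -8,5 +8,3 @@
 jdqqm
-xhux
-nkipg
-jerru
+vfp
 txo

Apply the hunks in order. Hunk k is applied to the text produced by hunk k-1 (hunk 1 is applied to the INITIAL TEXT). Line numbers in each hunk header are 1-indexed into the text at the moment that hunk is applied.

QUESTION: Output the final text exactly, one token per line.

Hunk 1: at line 1 remove [arc,axcvv] add [ybxyk,epbl,jerru] -> 7 lines: ott anewx ybxyk epbl jerru txo axe
Hunk 2: at line 2 remove [epbl] add [mec,zwdz,ous] -> 9 lines: ott anewx ybxyk mec zwdz ous jerru txo axe
Hunk 3: at line 5 remove [ous] add [pay,qzh,nkipg] -> 11 lines: ott anewx ybxyk mec zwdz pay qzh nkipg jerru txo axe
Hunk 4: at line 4 remove [pay,qzh] add [bkfo,ipt,plvq] -> 12 lines: ott anewx ybxyk mec zwdz bkfo ipt plvq nkipg jerru txo axe
Hunk 5: at line 6 remove [plvq] add [jdqqm,xhux] -> 13 lines: ott anewx ybxyk mec zwdz bkfo ipt jdqqm xhux nkipg jerru txo axe
Hunk 6: at line 8 remove [xhux,nkipg,jerru] add [vfp] -> 11 lines: ott anewx ybxyk mec zwdz bkfo ipt jdqqm vfp txo axe

Answer: ott
anewx
ybxyk
mec
zwdz
bkfo
ipt
jdqqm
vfp
txo
axe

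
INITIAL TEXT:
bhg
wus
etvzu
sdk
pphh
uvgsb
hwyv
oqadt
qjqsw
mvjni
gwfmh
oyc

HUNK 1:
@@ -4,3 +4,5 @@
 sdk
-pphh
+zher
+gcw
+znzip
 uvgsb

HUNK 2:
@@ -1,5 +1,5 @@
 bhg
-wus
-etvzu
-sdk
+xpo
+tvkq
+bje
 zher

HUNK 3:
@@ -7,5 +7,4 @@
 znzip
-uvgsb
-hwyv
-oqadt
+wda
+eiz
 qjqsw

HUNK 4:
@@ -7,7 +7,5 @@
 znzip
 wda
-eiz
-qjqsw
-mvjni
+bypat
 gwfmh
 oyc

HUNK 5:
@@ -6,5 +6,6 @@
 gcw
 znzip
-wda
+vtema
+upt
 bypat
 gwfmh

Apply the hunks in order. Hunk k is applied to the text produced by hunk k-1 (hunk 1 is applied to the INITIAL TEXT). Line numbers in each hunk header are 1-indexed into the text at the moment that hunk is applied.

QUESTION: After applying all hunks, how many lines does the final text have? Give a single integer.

Hunk 1: at line 4 remove [pphh] add [zher,gcw,znzip] -> 14 lines: bhg wus etvzu sdk zher gcw znzip uvgsb hwyv oqadt qjqsw mvjni gwfmh oyc
Hunk 2: at line 1 remove [wus,etvzu,sdk] add [xpo,tvkq,bje] -> 14 lines: bhg xpo tvkq bje zher gcw znzip uvgsb hwyv oqadt qjqsw mvjni gwfmh oyc
Hunk 3: at line 7 remove [uvgsb,hwyv,oqadt] add [wda,eiz] -> 13 lines: bhg xpo tvkq bje zher gcw znzip wda eiz qjqsw mvjni gwfmh oyc
Hunk 4: at line 7 remove [eiz,qjqsw,mvjni] add [bypat] -> 11 lines: bhg xpo tvkq bje zher gcw znzip wda bypat gwfmh oyc
Hunk 5: at line 6 remove [wda] add [vtema,upt] -> 12 lines: bhg xpo tvkq bje zher gcw znzip vtema upt bypat gwfmh oyc
Final line count: 12

Answer: 12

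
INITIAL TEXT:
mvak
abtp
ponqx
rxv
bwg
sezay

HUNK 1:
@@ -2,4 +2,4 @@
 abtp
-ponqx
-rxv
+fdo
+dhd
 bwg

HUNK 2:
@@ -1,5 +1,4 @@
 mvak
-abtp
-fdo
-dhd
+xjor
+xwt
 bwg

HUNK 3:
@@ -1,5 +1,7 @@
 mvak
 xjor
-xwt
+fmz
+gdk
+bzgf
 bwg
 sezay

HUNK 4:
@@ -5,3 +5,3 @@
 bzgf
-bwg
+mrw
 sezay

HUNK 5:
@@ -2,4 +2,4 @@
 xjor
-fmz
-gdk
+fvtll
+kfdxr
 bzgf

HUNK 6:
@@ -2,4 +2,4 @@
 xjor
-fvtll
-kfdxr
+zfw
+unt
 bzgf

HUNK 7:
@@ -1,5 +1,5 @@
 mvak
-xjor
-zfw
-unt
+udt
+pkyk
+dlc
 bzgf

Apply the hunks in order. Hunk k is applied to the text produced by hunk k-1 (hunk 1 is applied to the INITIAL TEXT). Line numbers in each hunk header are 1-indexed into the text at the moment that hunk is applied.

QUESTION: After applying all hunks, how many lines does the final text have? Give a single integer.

Hunk 1: at line 2 remove [ponqx,rxv] add [fdo,dhd] -> 6 lines: mvak abtp fdo dhd bwg sezay
Hunk 2: at line 1 remove [abtp,fdo,dhd] add [xjor,xwt] -> 5 lines: mvak xjor xwt bwg sezay
Hunk 3: at line 1 remove [xwt] add [fmz,gdk,bzgf] -> 7 lines: mvak xjor fmz gdk bzgf bwg sezay
Hunk 4: at line 5 remove [bwg] add [mrw] -> 7 lines: mvak xjor fmz gdk bzgf mrw sezay
Hunk 5: at line 2 remove [fmz,gdk] add [fvtll,kfdxr] -> 7 lines: mvak xjor fvtll kfdxr bzgf mrw sezay
Hunk 6: at line 2 remove [fvtll,kfdxr] add [zfw,unt] -> 7 lines: mvak xjor zfw unt bzgf mrw sezay
Hunk 7: at line 1 remove [xjor,zfw,unt] add [udt,pkyk,dlc] -> 7 lines: mvak udt pkyk dlc bzgf mrw sezay
Final line count: 7

Answer: 7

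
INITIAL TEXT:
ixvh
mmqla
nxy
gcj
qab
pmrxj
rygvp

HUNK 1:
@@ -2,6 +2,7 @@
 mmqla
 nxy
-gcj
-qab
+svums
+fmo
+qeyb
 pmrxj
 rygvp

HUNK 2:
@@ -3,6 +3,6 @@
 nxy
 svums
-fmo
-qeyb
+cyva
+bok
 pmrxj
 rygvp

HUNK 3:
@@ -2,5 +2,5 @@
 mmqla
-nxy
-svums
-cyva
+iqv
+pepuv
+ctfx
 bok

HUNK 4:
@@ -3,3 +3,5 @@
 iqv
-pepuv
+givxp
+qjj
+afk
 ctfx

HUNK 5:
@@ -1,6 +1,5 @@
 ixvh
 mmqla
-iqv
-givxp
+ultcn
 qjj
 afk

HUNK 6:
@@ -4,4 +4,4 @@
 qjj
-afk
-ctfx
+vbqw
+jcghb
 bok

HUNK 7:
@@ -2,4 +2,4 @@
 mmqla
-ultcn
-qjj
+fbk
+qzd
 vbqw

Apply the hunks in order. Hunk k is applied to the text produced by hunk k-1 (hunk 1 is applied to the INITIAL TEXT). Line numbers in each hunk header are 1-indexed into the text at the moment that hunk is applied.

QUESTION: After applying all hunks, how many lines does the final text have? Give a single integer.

Hunk 1: at line 2 remove [gcj,qab] add [svums,fmo,qeyb] -> 8 lines: ixvh mmqla nxy svums fmo qeyb pmrxj rygvp
Hunk 2: at line 3 remove [fmo,qeyb] add [cyva,bok] -> 8 lines: ixvh mmqla nxy svums cyva bok pmrxj rygvp
Hunk 3: at line 2 remove [nxy,svums,cyva] add [iqv,pepuv,ctfx] -> 8 lines: ixvh mmqla iqv pepuv ctfx bok pmrxj rygvp
Hunk 4: at line 3 remove [pepuv] add [givxp,qjj,afk] -> 10 lines: ixvh mmqla iqv givxp qjj afk ctfx bok pmrxj rygvp
Hunk 5: at line 1 remove [iqv,givxp] add [ultcn] -> 9 lines: ixvh mmqla ultcn qjj afk ctfx bok pmrxj rygvp
Hunk 6: at line 4 remove [afk,ctfx] add [vbqw,jcghb] -> 9 lines: ixvh mmqla ultcn qjj vbqw jcghb bok pmrxj rygvp
Hunk 7: at line 2 remove [ultcn,qjj] add [fbk,qzd] -> 9 lines: ixvh mmqla fbk qzd vbqw jcghb bok pmrxj rygvp
Final line count: 9

Answer: 9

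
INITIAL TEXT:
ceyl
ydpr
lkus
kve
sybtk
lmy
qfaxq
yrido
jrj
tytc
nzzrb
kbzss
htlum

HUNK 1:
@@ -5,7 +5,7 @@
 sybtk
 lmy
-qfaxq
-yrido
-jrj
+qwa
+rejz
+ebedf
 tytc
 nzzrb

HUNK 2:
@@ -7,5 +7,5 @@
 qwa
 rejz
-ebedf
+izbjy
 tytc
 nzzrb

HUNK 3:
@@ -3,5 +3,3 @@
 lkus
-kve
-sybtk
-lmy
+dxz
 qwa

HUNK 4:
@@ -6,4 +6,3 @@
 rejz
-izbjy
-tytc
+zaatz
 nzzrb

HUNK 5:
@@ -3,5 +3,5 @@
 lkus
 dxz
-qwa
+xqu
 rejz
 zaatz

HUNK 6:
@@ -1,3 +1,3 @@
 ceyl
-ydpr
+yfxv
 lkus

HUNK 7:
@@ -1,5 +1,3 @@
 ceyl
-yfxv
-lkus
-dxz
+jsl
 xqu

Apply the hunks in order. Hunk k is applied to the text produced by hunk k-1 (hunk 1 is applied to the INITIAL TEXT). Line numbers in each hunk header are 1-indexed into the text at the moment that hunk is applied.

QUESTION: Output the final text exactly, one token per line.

Answer: ceyl
jsl
xqu
rejz
zaatz
nzzrb
kbzss
htlum

Derivation:
Hunk 1: at line 5 remove [qfaxq,yrido,jrj] add [qwa,rejz,ebedf] -> 13 lines: ceyl ydpr lkus kve sybtk lmy qwa rejz ebedf tytc nzzrb kbzss htlum
Hunk 2: at line 7 remove [ebedf] add [izbjy] -> 13 lines: ceyl ydpr lkus kve sybtk lmy qwa rejz izbjy tytc nzzrb kbzss htlum
Hunk 3: at line 3 remove [kve,sybtk,lmy] add [dxz] -> 11 lines: ceyl ydpr lkus dxz qwa rejz izbjy tytc nzzrb kbzss htlum
Hunk 4: at line 6 remove [izbjy,tytc] add [zaatz] -> 10 lines: ceyl ydpr lkus dxz qwa rejz zaatz nzzrb kbzss htlum
Hunk 5: at line 3 remove [qwa] add [xqu] -> 10 lines: ceyl ydpr lkus dxz xqu rejz zaatz nzzrb kbzss htlum
Hunk 6: at line 1 remove [ydpr] add [yfxv] -> 10 lines: ceyl yfxv lkus dxz xqu rejz zaatz nzzrb kbzss htlum
Hunk 7: at line 1 remove [yfxv,lkus,dxz] add [jsl] -> 8 lines: ceyl jsl xqu rejz zaatz nzzrb kbzss htlum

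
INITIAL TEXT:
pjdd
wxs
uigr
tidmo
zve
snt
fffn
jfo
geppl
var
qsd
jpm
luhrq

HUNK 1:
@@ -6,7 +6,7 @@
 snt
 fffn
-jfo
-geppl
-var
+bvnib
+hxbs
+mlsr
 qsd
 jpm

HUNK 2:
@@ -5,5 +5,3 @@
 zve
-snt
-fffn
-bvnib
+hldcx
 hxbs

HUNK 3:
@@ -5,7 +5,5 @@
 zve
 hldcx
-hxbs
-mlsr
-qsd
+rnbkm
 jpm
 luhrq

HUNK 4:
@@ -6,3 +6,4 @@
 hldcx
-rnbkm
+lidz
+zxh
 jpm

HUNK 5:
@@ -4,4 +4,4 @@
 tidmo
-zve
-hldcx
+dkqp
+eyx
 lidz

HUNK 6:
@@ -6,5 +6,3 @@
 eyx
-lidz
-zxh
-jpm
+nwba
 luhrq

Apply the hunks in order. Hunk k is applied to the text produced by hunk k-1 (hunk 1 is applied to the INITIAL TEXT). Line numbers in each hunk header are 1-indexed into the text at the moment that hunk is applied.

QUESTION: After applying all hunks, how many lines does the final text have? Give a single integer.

Answer: 8

Derivation:
Hunk 1: at line 6 remove [jfo,geppl,var] add [bvnib,hxbs,mlsr] -> 13 lines: pjdd wxs uigr tidmo zve snt fffn bvnib hxbs mlsr qsd jpm luhrq
Hunk 2: at line 5 remove [snt,fffn,bvnib] add [hldcx] -> 11 lines: pjdd wxs uigr tidmo zve hldcx hxbs mlsr qsd jpm luhrq
Hunk 3: at line 5 remove [hxbs,mlsr,qsd] add [rnbkm] -> 9 lines: pjdd wxs uigr tidmo zve hldcx rnbkm jpm luhrq
Hunk 4: at line 6 remove [rnbkm] add [lidz,zxh] -> 10 lines: pjdd wxs uigr tidmo zve hldcx lidz zxh jpm luhrq
Hunk 5: at line 4 remove [zve,hldcx] add [dkqp,eyx] -> 10 lines: pjdd wxs uigr tidmo dkqp eyx lidz zxh jpm luhrq
Hunk 6: at line 6 remove [lidz,zxh,jpm] add [nwba] -> 8 lines: pjdd wxs uigr tidmo dkqp eyx nwba luhrq
Final line count: 8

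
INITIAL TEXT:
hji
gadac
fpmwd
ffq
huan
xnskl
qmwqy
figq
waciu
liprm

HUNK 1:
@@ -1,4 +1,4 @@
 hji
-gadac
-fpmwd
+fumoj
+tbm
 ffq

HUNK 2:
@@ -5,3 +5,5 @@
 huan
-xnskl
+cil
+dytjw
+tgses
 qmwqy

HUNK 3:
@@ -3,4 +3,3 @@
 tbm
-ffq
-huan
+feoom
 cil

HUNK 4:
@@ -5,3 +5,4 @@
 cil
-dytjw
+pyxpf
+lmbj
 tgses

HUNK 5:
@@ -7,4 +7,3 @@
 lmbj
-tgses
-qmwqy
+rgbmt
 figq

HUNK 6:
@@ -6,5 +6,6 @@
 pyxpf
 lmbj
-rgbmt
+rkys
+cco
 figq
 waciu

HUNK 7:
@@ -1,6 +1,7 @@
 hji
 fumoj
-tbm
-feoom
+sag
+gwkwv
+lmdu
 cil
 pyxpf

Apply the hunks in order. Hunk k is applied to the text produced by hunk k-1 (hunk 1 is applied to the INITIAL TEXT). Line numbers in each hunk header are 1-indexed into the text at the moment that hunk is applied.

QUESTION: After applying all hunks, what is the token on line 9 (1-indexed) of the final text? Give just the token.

Answer: rkys

Derivation:
Hunk 1: at line 1 remove [gadac,fpmwd] add [fumoj,tbm] -> 10 lines: hji fumoj tbm ffq huan xnskl qmwqy figq waciu liprm
Hunk 2: at line 5 remove [xnskl] add [cil,dytjw,tgses] -> 12 lines: hji fumoj tbm ffq huan cil dytjw tgses qmwqy figq waciu liprm
Hunk 3: at line 3 remove [ffq,huan] add [feoom] -> 11 lines: hji fumoj tbm feoom cil dytjw tgses qmwqy figq waciu liprm
Hunk 4: at line 5 remove [dytjw] add [pyxpf,lmbj] -> 12 lines: hji fumoj tbm feoom cil pyxpf lmbj tgses qmwqy figq waciu liprm
Hunk 5: at line 7 remove [tgses,qmwqy] add [rgbmt] -> 11 lines: hji fumoj tbm feoom cil pyxpf lmbj rgbmt figq waciu liprm
Hunk 6: at line 6 remove [rgbmt] add [rkys,cco] -> 12 lines: hji fumoj tbm feoom cil pyxpf lmbj rkys cco figq waciu liprm
Hunk 7: at line 1 remove [tbm,feoom] add [sag,gwkwv,lmdu] -> 13 lines: hji fumoj sag gwkwv lmdu cil pyxpf lmbj rkys cco figq waciu liprm
Final line 9: rkys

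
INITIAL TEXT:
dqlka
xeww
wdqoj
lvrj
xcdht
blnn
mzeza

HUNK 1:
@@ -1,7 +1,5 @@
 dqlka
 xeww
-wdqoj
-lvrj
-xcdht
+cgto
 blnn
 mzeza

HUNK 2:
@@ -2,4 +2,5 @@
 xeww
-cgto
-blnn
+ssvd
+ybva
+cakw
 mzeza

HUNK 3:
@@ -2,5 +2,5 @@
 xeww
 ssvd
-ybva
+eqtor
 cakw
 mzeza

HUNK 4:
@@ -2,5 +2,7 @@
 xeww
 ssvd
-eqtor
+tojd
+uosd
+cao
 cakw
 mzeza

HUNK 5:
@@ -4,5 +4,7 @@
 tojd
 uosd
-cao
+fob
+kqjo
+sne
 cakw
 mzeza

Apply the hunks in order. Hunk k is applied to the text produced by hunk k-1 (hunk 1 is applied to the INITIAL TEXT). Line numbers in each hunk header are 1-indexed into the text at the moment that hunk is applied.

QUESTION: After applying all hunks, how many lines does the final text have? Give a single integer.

Answer: 10

Derivation:
Hunk 1: at line 1 remove [wdqoj,lvrj,xcdht] add [cgto] -> 5 lines: dqlka xeww cgto blnn mzeza
Hunk 2: at line 2 remove [cgto,blnn] add [ssvd,ybva,cakw] -> 6 lines: dqlka xeww ssvd ybva cakw mzeza
Hunk 3: at line 2 remove [ybva] add [eqtor] -> 6 lines: dqlka xeww ssvd eqtor cakw mzeza
Hunk 4: at line 2 remove [eqtor] add [tojd,uosd,cao] -> 8 lines: dqlka xeww ssvd tojd uosd cao cakw mzeza
Hunk 5: at line 4 remove [cao] add [fob,kqjo,sne] -> 10 lines: dqlka xeww ssvd tojd uosd fob kqjo sne cakw mzeza
Final line count: 10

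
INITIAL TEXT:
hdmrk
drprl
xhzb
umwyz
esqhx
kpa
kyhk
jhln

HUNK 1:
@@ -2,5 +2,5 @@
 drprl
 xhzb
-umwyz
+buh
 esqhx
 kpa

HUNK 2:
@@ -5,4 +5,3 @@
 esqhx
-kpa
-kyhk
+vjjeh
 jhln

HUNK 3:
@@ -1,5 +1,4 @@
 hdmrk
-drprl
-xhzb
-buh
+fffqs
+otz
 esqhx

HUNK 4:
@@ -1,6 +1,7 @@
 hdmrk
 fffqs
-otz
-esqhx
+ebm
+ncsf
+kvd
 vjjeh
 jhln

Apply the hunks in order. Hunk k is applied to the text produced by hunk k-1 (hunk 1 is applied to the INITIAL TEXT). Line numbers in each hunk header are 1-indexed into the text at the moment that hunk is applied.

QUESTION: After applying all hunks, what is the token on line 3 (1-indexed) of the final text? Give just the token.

Hunk 1: at line 2 remove [umwyz] add [buh] -> 8 lines: hdmrk drprl xhzb buh esqhx kpa kyhk jhln
Hunk 2: at line 5 remove [kpa,kyhk] add [vjjeh] -> 7 lines: hdmrk drprl xhzb buh esqhx vjjeh jhln
Hunk 3: at line 1 remove [drprl,xhzb,buh] add [fffqs,otz] -> 6 lines: hdmrk fffqs otz esqhx vjjeh jhln
Hunk 4: at line 1 remove [otz,esqhx] add [ebm,ncsf,kvd] -> 7 lines: hdmrk fffqs ebm ncsf kvd vjjeh jhln
Final line 3: ebm

Answer: ebm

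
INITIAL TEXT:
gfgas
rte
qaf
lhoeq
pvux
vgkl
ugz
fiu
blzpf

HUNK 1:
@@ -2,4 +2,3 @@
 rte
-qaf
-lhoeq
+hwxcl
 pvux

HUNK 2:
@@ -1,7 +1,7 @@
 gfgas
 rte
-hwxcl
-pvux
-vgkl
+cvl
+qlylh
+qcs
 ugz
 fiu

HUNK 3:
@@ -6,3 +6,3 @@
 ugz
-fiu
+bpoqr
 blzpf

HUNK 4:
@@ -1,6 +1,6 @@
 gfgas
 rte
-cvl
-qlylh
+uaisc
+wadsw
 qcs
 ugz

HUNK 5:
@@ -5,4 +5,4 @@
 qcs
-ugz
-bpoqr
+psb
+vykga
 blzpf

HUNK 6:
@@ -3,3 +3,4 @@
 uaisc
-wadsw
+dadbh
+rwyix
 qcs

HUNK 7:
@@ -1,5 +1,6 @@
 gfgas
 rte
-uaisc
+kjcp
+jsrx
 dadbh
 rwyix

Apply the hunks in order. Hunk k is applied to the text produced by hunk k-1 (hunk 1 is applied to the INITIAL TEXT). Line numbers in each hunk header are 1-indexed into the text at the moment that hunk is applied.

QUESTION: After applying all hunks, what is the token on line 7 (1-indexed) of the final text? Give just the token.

Hunk 1: at line 2 remove [qaf,lhoeq] add [hwxcl] -> 8 lines: gfgas rte hwxcl pvux vgkl ugz fiu blzpf
Hunk 2: at line 1 remove [hwxcl,pvux,vgkl] add [cvl,qlylh,qcs] -> 8 lines: gfgas rte cvl qlylh qcs ugz fiu blzpf
Hunk 3: at line 6 remove [fiu] add [bpoqr] -> 8 lines: gfgas rte cvl qlylh qcs ugz bpoqr blzpf
Hunk 4: at line 1 remove [cvl,qlylh] add [uaisc,wadsw] -> 8 lines: gfgas rte uaisc wadsw qcs ugz bpoqr blzpf
Hunk 5: at line 5 remove [ugz,bpoqr] add [psb,vykga] -> 8 lines: gfgas rte uaisc wadsw qcs psb vykga blzpf
Hunk 6: at line 3 remove [wadsw] add [dadbh,rwyix] -> 9 lines: gfgas rte uaisc dadbh rwyix qcs psb vykga blzpf
Hunk 7: at line 1 remove [uaisc] add [kjcp,jsrx] -> 10 lines: gfgas rte kjcp jsrx dadbh rwyix qcs psb vykga blzpf
Final line 7: qcs

Answer: qcs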